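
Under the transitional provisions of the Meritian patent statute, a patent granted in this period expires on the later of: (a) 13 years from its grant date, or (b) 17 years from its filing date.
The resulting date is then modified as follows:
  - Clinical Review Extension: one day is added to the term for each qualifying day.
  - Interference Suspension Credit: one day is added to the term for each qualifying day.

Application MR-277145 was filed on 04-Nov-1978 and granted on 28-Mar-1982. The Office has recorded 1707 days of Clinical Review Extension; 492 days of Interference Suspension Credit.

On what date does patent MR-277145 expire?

2001-11-11

(a) grant + 13 years → 28 March 1995.
(b) filing + 17 years → 4 November 1995.
Later of the two: 4 November 1995.
Clinical Review Extension: +1707 days → 7 July 2000.
Interference Suspension Credit: +492 days → 11 November 2001.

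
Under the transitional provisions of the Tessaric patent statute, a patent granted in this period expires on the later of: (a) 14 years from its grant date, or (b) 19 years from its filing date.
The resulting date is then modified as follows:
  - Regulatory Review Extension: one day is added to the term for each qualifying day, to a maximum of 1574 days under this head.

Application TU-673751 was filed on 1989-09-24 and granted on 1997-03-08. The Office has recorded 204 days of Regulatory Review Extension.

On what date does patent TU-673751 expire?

2011-09-28

(a) grant + 14 years → 8 March 2011.
(b) filing + 19 years → 24 September 2008.
Later of the two: 8 March 2011.
Regulatory Review Extension: 204 days (within the 1574-day cap) → +204 days → 28 September 2011.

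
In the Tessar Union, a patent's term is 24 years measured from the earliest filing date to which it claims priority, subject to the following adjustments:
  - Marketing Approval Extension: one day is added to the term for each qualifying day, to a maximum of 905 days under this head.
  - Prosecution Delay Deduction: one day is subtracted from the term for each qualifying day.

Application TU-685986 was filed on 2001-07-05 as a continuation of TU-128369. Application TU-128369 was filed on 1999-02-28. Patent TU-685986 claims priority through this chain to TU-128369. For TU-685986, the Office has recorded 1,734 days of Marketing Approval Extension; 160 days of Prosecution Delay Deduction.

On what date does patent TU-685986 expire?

2025-03-14

Earliest priority filing: 28 February 1999.
Base term: 28 February 1999 + 24 years → 28 February 2023.
Marketing Approval Extension: 1734 days claimed exceeds the 905-day cap, so +905 days → 21 August 2025.
Prosecution Delay Deduction: −160 days → 14 March 2025.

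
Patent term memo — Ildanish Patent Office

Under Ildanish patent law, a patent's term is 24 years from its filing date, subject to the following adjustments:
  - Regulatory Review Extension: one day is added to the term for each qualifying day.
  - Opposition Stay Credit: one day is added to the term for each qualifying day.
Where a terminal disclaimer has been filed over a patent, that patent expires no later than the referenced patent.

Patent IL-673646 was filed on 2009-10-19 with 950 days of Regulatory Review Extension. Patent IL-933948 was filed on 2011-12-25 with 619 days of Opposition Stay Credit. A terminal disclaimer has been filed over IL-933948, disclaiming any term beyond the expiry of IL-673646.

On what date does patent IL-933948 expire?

Natural term of IL-933948:
  Base: filing + 24 years → 25 December 2035.
  Opposition Stay Credit: +619 days → 4 September 2037.
Expiry of referenced patent IL-673646:
  Base: filing + 24 years → 19 October 2033.
  Regulatory Review Extension: +950 days → 26 May 2036.
Terminal disclaimer: IL-933948 expires on the earlier of 4 September 2037 and 26 May 2036.

2036-05-26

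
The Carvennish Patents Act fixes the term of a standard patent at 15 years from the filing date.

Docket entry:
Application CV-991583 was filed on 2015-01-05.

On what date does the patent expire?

Filing date + 15 years → 5 January 2030.

2030-01-05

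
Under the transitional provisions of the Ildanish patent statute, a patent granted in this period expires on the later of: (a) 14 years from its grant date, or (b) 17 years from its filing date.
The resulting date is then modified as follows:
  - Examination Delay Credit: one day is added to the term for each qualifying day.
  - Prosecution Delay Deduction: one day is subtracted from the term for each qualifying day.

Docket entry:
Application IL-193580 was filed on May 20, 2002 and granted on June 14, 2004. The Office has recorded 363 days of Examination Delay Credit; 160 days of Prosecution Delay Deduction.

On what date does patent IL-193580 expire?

2019-12-09

(a) grant + 14 years → 14 June 2018.
(b) filing + 17 years → 20 May 2019.
Later of the two: 20 May 2019.
Examination Delay Credit: +363 days → 17 May 2020.
Prosecution Delay Deduction: −160 days → 9 December 2019.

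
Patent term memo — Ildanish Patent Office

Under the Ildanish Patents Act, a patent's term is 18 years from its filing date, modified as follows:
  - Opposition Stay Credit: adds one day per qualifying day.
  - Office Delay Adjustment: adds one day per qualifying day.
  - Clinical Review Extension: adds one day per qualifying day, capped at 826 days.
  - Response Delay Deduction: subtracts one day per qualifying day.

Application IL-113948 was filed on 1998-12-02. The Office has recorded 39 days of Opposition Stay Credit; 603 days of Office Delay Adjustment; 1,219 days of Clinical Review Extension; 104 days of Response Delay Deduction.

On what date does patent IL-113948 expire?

August 27, 2020

Base term: filing date + 18 years → 2 December 2016.
Opposition Stay Credit: +39 days → 10 January 2017.
Office Delay Adjustment: +603 days → 5 September 2018.
Clinical Review Extension: 1219 days claimed exceeds the 826-day cap, so +826 days → 9 December 2020.
Response Delay Deduction: −104 days → 27 August 2020.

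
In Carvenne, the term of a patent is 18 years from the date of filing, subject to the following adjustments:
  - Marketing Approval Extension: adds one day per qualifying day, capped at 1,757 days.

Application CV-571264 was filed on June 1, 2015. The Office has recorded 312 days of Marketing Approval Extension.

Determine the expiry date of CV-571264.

2034-04-09

Base term: filing date + 18 years → 1 June 2033.
Marketing Approval Extension: 312 days (within the 1757-day cap) → +312 days → 9 April 2034.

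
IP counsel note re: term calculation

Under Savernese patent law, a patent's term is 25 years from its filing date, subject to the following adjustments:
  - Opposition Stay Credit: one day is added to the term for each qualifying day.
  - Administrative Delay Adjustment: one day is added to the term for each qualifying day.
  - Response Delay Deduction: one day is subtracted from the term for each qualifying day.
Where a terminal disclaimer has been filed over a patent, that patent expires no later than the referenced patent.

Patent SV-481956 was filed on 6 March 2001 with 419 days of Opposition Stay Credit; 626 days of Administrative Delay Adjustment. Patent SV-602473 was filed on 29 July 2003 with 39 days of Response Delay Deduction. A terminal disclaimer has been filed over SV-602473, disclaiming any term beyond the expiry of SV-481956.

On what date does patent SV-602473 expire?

Natural term of SV-602473:
  Base: filing + 25 years → 29 July 2028.
  Response Delay Deduction: −39 days → 20 June 2028.
Expiry of referenced patent SV-481956:
  Base: filing + 25 years → 6 March 2026.
  Opposition Stay Credit: +419 days → 29 April 2027.
  Administrative Delay Adjustment: +626 days → 14 January 2029.
Terminal disclaimer: SV-602473 expires on the earlier of 20 June 2028 and 14 January 2029.

2028-06-20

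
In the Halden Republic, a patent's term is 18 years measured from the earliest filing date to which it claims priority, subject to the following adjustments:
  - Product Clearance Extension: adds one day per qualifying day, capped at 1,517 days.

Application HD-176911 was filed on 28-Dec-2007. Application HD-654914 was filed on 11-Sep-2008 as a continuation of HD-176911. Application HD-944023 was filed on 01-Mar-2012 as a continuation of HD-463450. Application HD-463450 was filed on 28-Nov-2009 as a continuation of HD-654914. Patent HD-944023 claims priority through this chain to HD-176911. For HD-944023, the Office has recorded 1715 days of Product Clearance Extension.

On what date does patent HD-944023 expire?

2030-02-22

Earliest priority filing: 28 December 2007.
Base term: 28 December 2007 + 18 years → 28 December 2025.
Product Clearance Extension: 1715 days claimed exceeds the 1517-day cap, so +1517 days → 22 February 2030.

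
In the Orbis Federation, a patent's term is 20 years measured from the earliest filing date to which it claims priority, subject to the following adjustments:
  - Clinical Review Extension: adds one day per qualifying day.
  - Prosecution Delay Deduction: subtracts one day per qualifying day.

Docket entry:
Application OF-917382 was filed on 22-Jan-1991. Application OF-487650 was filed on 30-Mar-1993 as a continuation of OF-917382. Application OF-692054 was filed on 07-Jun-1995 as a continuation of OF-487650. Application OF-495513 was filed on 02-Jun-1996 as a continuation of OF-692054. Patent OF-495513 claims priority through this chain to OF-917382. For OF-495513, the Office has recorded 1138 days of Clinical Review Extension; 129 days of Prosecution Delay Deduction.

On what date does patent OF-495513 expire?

2013-10-27

Earliest priority filing: 22 January 1991.
Base term: 22 January 1991 + 20 years → 22 January 2011.
Clinical Review Extension: +1138 days → 5 March 2014.
Prosecution Delay Deduction: −129 days → 27 October 2013.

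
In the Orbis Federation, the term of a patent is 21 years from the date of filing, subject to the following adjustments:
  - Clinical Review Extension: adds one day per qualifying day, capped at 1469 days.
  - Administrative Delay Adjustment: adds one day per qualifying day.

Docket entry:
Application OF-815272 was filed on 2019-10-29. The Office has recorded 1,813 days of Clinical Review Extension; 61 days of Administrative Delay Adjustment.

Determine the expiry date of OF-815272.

January 6, 2045

Base term: filing date + 21 years → 29 October 2040.
Clinical Review Extension: 1813 days claimed exceeds the 1469-day cap, so +1469 days → 6 November 2044.
Administrative Delay Adjustment: +61 days → 6 January 2045.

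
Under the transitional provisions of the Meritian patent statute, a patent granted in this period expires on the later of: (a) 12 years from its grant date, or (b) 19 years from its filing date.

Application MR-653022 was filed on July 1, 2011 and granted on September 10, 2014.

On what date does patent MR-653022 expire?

(a) grant + 12 years → 10 September 2026.
(b) filing + 19 years → 1 July 2030.
Later of the two: 1 July 2030.

2030-07-01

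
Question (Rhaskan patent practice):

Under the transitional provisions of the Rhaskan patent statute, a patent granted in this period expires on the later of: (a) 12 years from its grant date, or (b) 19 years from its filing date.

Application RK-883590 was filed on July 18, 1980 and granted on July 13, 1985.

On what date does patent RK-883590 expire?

(a) grant + 12 years → 13 July 1997.
(b) filing + 19 years → 18 July 1999.
Later of the two: 18 July 1999.

1999-07-18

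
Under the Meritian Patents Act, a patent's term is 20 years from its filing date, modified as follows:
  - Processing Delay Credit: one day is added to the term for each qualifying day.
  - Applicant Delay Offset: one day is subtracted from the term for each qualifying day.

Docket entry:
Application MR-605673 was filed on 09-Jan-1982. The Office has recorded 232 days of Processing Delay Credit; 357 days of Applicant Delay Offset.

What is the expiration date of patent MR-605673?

2001-09-06

Base term: filing date + 20 years → 9 January 2002.
Processing Delay Credit: +232 days → 29 August 2002.
Applicant Delay Offset: −357 days → 6 September 2001.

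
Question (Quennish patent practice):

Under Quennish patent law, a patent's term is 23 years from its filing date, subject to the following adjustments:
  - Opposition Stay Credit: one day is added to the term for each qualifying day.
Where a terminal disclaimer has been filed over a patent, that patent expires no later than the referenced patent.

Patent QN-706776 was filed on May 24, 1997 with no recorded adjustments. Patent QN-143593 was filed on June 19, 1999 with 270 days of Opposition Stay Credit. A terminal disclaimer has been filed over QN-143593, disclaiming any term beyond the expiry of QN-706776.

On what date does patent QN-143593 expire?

Natural term of QN-143593:
  Base: filing + 23 years → 19 June 2022.
  Opposition Stay Credit: +270 days → 16 March 2023.
Expiry of referenced patent QN-706776:
  Base: filing + 23 years → 24 May 2020.
Terminal disclaimer: QN-143593 expires on the earlier of 16 March 2023 and 24 May 2020.

2020-05-24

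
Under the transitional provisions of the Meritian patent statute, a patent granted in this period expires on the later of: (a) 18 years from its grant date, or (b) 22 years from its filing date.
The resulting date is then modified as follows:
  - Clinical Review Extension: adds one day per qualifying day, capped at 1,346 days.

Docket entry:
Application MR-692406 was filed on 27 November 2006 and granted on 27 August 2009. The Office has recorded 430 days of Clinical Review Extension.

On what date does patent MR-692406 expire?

(a) grant + 18 years → 27 August 2027.
(b) filing + 22 years → 27 November 2028.
Later of the two: 27 November 2028.
Clinical Review Extension: 430 days (within the 1346-day cap) → +430 days → 31 January 2030.

2030-01-31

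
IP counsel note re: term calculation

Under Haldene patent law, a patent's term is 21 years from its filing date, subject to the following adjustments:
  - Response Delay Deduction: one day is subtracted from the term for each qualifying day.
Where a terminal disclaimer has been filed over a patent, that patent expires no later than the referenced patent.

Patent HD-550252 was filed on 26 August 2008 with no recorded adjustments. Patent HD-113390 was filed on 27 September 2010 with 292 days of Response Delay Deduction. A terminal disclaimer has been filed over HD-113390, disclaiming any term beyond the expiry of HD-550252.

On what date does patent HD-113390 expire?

Natural term of HD-113390:
  Base: filing + 21 years → 27 September 2031.
  Response Delay Deduction: −292 days → 9 December 2030.
Expiry of referenced patent HD-550252:
  Base: filing + 21 years → 26 August 2029.
Terminal disclaimer: HD-113390 expires on the earlier of 9 December 2030 and 26 August 2029.

August 26, 2029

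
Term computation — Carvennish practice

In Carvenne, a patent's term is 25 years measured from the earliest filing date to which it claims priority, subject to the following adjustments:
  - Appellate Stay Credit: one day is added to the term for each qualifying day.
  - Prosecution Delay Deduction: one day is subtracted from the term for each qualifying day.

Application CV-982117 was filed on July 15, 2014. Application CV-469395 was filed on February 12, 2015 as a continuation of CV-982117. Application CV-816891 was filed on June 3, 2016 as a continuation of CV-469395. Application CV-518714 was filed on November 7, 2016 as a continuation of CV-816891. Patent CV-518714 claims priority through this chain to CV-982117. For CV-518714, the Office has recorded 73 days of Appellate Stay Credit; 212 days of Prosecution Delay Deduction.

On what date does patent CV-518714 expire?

2039-02-26

Earliest priority filing: 15 July 2014.
Base term: 15 July 2014 + 25 years → 15 July 2039.
Appellate Stay Credit: +73 days → 26 September 2039.
Prosecution Delay Deduction: −212 days → 26 February 2039.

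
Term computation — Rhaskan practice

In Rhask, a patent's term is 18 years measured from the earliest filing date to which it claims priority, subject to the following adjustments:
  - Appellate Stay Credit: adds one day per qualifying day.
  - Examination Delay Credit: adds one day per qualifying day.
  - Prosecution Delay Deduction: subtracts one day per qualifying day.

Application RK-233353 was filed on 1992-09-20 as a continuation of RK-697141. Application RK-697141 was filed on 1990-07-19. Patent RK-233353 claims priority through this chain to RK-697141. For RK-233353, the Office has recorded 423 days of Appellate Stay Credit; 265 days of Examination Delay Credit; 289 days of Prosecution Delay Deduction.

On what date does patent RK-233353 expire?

2009-08-22

Earliest priority filing: 19 July 1990.
Base term: 19 July 1990 + 18 years → 19 July 2008.
Appellate Stay Credit: +423 days → 15 September 2009.
Examination Delay Credit: +265 days → 7 June 2010.
Prosecution Delay Deduction: −289 days → 22 August 2009.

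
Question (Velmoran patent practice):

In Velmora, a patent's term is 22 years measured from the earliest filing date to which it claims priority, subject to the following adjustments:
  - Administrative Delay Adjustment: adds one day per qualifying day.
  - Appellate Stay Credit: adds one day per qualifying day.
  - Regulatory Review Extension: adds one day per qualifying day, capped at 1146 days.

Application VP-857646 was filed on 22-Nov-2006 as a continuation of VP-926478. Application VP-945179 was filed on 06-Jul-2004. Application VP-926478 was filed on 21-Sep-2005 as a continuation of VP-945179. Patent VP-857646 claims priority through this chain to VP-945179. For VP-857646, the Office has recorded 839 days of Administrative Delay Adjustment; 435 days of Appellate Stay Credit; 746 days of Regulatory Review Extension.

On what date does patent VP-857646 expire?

Earliest priority filing: 6 July 2004.
Base term: 6 July 2004 + 22 years → 6 July 2026.
Administrative Delay Adjustment: +839 days → 22 October 2028.
Appellate Stay Credit: +435 days → 31 December 2029.
Regulatory Review Extension: 746 days (within the 1146-day cap) → +746 days → 16 January 2032.

2032-01-16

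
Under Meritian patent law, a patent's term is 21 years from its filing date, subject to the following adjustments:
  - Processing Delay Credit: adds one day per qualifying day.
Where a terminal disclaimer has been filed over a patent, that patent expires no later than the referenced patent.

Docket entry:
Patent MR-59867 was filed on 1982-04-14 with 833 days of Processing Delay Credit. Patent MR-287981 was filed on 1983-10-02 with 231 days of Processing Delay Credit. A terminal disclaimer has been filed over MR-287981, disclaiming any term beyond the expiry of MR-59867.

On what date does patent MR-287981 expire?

Natural term of MR-287981:
  Base: filing + 21 years → 2 October 2004.
  Processing Delay Credit: +231 days → 21 May 2005.
Expiry of referenced patent MR-59867:
  Base: filing + 21 years → 14 April 2003.
  Processing Delay Credit: +833 days → 25 July 2005.
Terminal disclaimer: MR-287981 expires on the earlier of 21 May 2005 and 25 July 2005.

2005-05-21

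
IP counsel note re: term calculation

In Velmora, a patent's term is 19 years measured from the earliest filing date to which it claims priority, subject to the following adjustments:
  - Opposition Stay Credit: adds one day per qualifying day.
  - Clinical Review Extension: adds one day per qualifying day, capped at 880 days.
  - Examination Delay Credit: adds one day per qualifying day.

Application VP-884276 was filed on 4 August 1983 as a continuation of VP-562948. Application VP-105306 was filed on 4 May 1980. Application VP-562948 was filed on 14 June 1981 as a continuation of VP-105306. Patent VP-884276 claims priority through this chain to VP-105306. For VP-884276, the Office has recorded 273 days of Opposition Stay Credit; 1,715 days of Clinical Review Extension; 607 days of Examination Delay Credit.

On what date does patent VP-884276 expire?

Earliest priority filing: 4 May 1980.
Base term: 4 May 1980 + 19 years → 4 May 1999.
Opposition Stay Credit: +273 days → 1 February 2000.
Clinical Review Extension: 1715 days claimed exceeds the 880-day cap, so +880 days → 30 June 2002.
Examination Delay Credit: +607 days → 27 February 2004.

February 27, 2004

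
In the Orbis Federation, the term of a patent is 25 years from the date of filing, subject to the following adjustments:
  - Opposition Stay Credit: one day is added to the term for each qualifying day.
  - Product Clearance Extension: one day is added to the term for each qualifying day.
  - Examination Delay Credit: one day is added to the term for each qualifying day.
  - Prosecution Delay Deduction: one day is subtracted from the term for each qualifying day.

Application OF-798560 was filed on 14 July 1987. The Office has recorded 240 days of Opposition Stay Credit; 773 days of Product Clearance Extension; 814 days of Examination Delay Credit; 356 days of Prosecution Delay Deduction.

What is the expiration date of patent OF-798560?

Base term: filing date + 25 years → 14 July 2012.
Opposition Stay Credit: +240 days → 11 March 2013.
Product Clearance Extension: +773 days → 23 April 2015.
Examination Delay Credit: +814 days → 15 July 2017.
Prosecution Delay Deduction: −356 days → 24 July 2016.

2016-07-24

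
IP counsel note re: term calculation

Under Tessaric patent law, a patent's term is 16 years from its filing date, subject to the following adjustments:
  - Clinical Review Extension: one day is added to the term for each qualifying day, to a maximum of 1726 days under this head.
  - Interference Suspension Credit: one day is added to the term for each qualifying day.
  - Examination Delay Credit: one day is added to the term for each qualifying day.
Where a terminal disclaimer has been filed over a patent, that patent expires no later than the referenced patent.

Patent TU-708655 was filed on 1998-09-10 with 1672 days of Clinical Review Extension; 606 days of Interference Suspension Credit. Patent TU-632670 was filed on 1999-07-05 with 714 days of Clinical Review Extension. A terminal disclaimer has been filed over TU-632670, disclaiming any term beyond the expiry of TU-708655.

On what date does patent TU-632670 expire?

2017-06-18

Natural term of TU-632670:
  Base: filing + 16 years → 5 July 2015.
  Clinical Review Extension: 714 days (within the 1726-day cap) → +714 days → 18 June 2017.
Expiry of referenced patent TU-708655:
  Base: filing + 16 years → 10 September 2014.
  Clinical Review Extension: 1672 days (within the 1726-day cap) → +1672 days → 9 April 2019.
  Interference Suspension Credit: +606 days → 5 December 2020.
Terminal disclaimer: TU-632670 expires on the earlier of 18 June 2017 and 5 December 2020.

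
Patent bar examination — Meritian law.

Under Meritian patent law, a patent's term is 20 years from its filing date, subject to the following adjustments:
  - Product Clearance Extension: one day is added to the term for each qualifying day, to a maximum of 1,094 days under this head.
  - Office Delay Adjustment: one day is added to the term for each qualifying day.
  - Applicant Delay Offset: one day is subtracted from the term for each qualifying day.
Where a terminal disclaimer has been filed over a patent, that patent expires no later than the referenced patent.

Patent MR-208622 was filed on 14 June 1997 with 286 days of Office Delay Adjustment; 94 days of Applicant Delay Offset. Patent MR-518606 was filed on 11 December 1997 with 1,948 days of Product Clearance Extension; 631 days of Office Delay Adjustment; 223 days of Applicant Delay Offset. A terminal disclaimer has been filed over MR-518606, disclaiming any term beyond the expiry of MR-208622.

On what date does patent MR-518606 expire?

Natural term of MR-518606:
  Base: filing + 20 years → 11 December 2017.
  Product Clearance Extension: 1948 days claimed exceeds the 1094-day cap, so +1094 days → 9 December 2020.
  Office Delay Adjustment: +631 days → 1 September 2022.
  Applicant Delay Offset: −223 days → 21 January 2022.
Expiry of referenced patent MR-208622:
  Base: filing + 20 years → 14 June 2017.
  Office Delay Adjustment: +286 days → 27 March 2018.
  Applicant Delay Offset: −94 days → 23 December 2017.
Terminal disclaimer: MR-518606 expires on the earlier of 21 January 2022 and 23 December 2017.

December 23, 2017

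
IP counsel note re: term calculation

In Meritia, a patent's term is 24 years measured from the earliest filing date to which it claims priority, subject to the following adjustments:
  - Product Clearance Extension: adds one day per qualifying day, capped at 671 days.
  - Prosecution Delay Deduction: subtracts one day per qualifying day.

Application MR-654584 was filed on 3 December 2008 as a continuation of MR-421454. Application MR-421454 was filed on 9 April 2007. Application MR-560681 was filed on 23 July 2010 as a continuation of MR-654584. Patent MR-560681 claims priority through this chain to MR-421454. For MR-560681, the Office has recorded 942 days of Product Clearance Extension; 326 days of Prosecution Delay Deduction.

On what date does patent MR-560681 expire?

2032-03-19

Earliest priority filing: 9 April 2007.
Base term: 9 April 2007 + 24 years → 9 April 2031.
Product Clearance Extension: 942 days claimed exceeds the 671-day cap, so +671 days → 8 February 2033.
Prosecution Delay Deduction: −326 days → 19 March 2032.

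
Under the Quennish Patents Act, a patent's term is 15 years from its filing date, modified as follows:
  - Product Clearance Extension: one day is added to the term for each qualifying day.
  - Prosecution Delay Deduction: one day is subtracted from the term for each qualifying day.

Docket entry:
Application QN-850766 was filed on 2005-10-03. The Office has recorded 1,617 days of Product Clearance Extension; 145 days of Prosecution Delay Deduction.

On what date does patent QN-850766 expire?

Base term: filing date + 15 years → 3 October 2020.
Product Clearance Extension: +1617 days → 8 March 2025.
Prosecution Delay Deduction: −145 days → 14 October 2024.

October 14, 2024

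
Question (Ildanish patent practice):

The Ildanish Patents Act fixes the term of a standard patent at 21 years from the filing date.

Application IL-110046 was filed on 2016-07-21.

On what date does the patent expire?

July 21, 2037

Filing date + 21 years → 21 July 2037.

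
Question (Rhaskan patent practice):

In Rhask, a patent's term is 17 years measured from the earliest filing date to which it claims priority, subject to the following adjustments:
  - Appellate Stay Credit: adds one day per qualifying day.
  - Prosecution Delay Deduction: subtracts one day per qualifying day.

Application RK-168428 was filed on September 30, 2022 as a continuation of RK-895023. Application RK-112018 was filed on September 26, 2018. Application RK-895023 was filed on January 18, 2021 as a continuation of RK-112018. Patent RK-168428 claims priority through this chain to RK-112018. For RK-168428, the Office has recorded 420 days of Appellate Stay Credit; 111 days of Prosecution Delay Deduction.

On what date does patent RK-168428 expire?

2036-07-31

Earliest priority filing: 26 September 2018.
Base term: 26 September 2018 + 17 years → 26 September 2035.
Appellate Stay Credit: +420 days → 19 November 2036.
Prosecution Delay Deduction: −111 days → 31 July 2036.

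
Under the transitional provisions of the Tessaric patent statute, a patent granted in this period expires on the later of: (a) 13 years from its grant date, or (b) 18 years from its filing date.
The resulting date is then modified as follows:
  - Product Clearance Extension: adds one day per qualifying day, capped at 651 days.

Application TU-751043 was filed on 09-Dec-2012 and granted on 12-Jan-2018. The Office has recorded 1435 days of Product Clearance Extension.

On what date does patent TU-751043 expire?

(a) grant + 13 years → 12 January 2031.
(b) filing + 18 years → 9 December 2030.
Later of the two: 12 January 2031.
Product Clearance Extension: 1435 days claimed exceeds the 651-day cap, so +651 days → 24 October 2032.

2032-10-24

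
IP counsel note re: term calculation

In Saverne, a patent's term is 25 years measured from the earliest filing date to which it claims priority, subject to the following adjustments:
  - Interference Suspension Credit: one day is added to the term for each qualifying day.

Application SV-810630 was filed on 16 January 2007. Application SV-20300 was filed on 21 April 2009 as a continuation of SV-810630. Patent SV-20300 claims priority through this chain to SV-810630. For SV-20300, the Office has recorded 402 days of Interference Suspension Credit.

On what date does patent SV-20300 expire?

Earliest priority filing: 16 January 2007.
Base term: 16 January 2007 + 25 years → 16 January 2032.
Interference Suspension Credit: +402 days → 21 February 2033.

2033-02-21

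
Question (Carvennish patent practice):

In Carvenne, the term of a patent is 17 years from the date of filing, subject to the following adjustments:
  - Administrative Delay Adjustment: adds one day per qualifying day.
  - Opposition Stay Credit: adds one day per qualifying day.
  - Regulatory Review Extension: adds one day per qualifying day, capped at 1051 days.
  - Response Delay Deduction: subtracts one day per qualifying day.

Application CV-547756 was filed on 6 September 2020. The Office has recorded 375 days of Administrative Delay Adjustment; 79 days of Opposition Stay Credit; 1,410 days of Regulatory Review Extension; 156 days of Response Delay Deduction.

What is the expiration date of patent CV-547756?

2041-05-17

Base term: filing date + 17 years → 6 September 2037.
Administrative Delay Adjustment: +375 days → 16 September 2038.
Opposition Stay Credit: +79 days → 4 December 2038.
Regulatory Review Extension: 1410 days claimed exceeds the 1051-day cap, so +1051 days → 20 October 2041.
Response Delay Deduction: −156 days → 17 May 2041.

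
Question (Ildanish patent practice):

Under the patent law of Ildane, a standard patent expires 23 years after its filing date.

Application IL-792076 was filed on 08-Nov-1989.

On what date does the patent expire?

Filing date + 23 years → 8 November 2012.

2012-11-08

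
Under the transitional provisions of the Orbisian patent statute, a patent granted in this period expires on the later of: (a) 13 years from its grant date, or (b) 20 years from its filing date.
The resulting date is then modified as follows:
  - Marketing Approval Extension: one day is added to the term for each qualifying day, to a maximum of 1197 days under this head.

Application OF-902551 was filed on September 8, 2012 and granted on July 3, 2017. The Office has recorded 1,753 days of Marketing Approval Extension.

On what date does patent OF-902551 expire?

2035-12-19

(a) grant + 13 years → 3 July 2030.
(b) filing + 20 years → 8 September 2032.
Later of the two: 8 September 2032.
Marketing Approval Extension: 1753 days claimed exceeds the 1197-day cap, so +1197 days → 19 December 2035.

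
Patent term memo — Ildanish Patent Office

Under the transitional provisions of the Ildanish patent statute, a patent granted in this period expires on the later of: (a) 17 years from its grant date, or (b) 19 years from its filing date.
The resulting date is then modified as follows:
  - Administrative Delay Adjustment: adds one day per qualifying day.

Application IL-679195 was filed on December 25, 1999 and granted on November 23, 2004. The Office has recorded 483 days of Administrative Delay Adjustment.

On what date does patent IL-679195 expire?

(a) grant + 17 years → 23 November 2021.
(b) filing + 19 years → 25 December 2018.
Later of the two: 23 November 2021.
Administrative Delay Adjustment: +483 days → 21 March 2023.

March 21, 2023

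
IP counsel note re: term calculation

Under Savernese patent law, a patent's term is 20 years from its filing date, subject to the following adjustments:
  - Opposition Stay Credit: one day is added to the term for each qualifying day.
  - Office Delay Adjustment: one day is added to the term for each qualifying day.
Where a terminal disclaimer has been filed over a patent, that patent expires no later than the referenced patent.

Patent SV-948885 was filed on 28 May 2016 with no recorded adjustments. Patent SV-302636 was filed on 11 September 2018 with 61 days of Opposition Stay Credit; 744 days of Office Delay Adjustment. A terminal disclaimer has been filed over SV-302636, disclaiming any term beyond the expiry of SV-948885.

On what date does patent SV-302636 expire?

May 28, 2036

Natural term of SV-302636:
  Base: filing + 20 years → 11 September 2038.
  Opposition Stay Credit: +61 days → 11 November 2038.
  Office Delay Adjustment: +744 days → 24 November 2040.
Expiry of referenced patent SV-948885:
  Base: filing + 20 years → 28 May 2036.
Terminal disclaimer: SV-302636 expires on the earlier of 24 November 2040 and 28 May 2036.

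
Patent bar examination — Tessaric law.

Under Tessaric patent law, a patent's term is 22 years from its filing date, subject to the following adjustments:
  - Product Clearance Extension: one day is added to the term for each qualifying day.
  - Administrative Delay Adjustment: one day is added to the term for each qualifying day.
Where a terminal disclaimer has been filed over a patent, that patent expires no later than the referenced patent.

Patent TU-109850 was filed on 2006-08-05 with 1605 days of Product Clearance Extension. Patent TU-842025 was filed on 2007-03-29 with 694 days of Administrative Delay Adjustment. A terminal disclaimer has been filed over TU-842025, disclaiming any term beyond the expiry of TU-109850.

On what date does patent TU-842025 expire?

February 21, 2031

Natural term of TU-842025:
  Base: filing + 22 years → 29 March 2029.
  Administrative Delay Adjustment: +694 days → 21 February 2031.
Expiry of referenced patent TU-109850:
  Base: filing + 22 years → 5 August 2028.
  Product Clearance Extension: +1605 days → 27 December 2032.
Terminal disclaimer: TU-842025 expires on the earlier of 21 February 2031 and 27 December 2032.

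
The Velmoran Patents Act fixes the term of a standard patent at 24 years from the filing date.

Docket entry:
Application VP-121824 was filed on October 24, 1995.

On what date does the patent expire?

Filing date + 24 years → 24 October 2019.

2019-10-24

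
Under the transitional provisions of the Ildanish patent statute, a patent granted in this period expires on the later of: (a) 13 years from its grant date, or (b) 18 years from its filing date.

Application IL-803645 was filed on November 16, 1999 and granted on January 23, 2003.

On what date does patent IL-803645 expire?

November 16, 2017

(a) grant + 13 years → 23 January 2016.
(b) filing + 18 years → 16 November 2017.
Later of the two: 16 November 2017.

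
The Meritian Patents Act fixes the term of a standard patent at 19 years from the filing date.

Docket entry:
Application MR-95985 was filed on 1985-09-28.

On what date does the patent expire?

2004-09-28

Filing date + 19 years → 28 September 2004.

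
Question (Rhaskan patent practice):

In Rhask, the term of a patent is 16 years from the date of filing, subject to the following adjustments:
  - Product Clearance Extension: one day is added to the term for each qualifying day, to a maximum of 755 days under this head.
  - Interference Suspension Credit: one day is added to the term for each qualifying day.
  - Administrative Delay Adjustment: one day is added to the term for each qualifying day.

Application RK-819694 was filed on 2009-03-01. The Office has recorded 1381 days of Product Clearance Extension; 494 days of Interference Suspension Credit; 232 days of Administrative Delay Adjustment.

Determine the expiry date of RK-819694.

2029-03-21

Base term: filing date + 16 years → 1 March 2025.
Product Clearance Extension: 1381 days claimed exceeds the 755-day cap, so +755 days → 26 March 2027.
Interference Suspension Credit: +494 days → 1 August 2028.
Administrative Delay Adjustment: +232 days → 21 March 2029.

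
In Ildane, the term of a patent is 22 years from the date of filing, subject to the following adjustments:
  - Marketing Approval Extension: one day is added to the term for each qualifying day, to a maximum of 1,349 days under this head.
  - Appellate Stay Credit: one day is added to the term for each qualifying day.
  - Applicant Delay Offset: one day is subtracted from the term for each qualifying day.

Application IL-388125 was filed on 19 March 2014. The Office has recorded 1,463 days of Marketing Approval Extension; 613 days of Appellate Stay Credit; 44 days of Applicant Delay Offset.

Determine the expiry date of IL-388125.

Base term: filing date + 22 years → 19 March 2036.
Marketing Approval Extension: 1463 days claimed exceeds the 1349-day cap, so +1349 days → 28 November 2039.
Appellate Stay Credit: +613 days → 2 August 2041.
Applicant Delay Offset: −44 days → 19 June 2041.

June 19, 2041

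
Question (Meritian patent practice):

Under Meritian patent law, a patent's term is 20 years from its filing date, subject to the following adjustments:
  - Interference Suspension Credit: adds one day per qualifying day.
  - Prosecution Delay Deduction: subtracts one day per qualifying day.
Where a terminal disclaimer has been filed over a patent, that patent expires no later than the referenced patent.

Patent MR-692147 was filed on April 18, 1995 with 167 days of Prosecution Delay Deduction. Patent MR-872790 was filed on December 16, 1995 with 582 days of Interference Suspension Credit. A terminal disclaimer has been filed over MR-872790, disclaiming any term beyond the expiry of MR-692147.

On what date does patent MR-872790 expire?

Natural term of MR-872790:
  Base: filing + 20 years → 16 December 2015.
  Interference Suspension Credit: +582 days → 20 July 2017.
Expiry of referenced patent MR-692147:
  Base: filing + 20 years → 18 April 2015.
  Prosecution Delay Deduction: −167 days → 2 November 2014.
Terminal disclaimer: MR-872790 expires on the earlier of 20 July 2017 and 2 November 2014.

November 2, 2014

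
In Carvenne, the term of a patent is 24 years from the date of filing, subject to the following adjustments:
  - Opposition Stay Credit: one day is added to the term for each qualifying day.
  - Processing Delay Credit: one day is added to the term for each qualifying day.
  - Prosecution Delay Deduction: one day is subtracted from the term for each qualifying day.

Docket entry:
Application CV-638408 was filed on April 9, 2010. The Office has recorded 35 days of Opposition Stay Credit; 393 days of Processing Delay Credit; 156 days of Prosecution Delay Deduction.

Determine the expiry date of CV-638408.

Base term: filing date + 24 years → 9 April 2034.
Opposition Stay Credit: +35 days → 14 May 2034.
Processing Delay Credit: +393 days → 11 June 2035.
Prosecution Delay Deduction: −156 days → 6 January 2035.

January 6, 2035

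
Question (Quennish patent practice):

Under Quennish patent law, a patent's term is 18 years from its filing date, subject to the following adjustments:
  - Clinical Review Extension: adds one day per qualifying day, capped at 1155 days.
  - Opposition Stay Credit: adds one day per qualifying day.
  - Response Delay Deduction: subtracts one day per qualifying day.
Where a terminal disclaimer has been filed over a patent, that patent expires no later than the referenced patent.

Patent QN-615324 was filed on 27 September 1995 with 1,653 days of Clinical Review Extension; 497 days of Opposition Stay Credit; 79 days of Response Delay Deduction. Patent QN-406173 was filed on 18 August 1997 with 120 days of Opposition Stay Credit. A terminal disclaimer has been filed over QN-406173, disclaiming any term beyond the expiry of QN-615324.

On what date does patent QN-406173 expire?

2015-12-16

Natural term of QN-406173:
  Base: filing + 18 years → 18 August 2015.
  Opposition Stay Credit: +120 days → 16 December 2015.
Expiry of referenced patent QN-615324:
  Base: filing + 18 years → 27 September 2013.
  Clinical Review Extension: 1653 days claimed exceeds the 1155-day cap, so +1155 days → 25 November 2016.
  Opposition Stay Credit: +497 days → 6 April 2018.
  Response Delay Deduction: −79 days → 17 January 2018.
Terminal disclaimer: QN-406173 expires on the earlier of 16 December 2015 and 17 January 2018.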